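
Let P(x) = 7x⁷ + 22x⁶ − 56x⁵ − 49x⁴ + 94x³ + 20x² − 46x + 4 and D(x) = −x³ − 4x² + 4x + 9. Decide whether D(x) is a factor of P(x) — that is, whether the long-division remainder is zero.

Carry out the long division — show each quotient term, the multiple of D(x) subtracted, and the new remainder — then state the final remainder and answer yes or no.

R(x) = 8x² + 8x + 4, so D(x) is not a factor of P(x). no

Step 1: lead(7x⁷ + 22x⁶ − 56x⁵ − 49x⁴ + 94x³ + 20x² − 46x + 4) ÷ lead(D) = 7x⁷ ÷ −x³ = −7x⁴. Subtract (−7x⁴)·D = 7x⁷ + 28x⁶ − 28x⁵ − 63x⁴. Remainder: −6x⁶ − 28x⁵ + 14x⁴ + 94x³ + 20x² − 46x + 4.
Step 2: lead(−6x⁶ − 28x⁵ + 14x⁴ + 94x³ + 20x² − 46x + 4) ÷ lead(D) = −6x⁶ ÷ −x³ = 6x³. Subtract (6x³)·D = −6x⁶ − 24x⁵ + 24x⁴ + 54x³. Remainder: −4x⁵ − 10x⁴ + 40x³ + 20x² − 46x + 4.
Step 3: lead(−4x⁵ − 10x⁴ + 40x³ + 20x² − 46x + 4) ÷ lead(D) = −4x⁵ ÷ −x³ = 4x². Subtract (4x²)·D = −4x⁵ − 16x⁴ + 16x³ + 36x². Remainder: 6x⁴ + 24x³ − 16x² − 46x + 4.
Step 4: lead(6x⁴ + 24x³ − 16x² − 46x + 4) ÷ lead(D) = 6x⁴ ÷ −x³ = −6x. Subtract (−6x)·D = 6x⁴ + 24x³ − 24x² − 54x. Remainder: 8x² + 8x + 4.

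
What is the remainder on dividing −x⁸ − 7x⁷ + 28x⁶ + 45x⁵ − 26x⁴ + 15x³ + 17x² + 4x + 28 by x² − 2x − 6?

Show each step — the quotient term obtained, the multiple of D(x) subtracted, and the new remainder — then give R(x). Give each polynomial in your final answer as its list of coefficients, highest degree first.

Step 1: lead(−x⁸ − 7x⁷ + 28x⁶ + 45x⁵ − 26x⁴ + 15x³ + 17x² + 4x + 28) ÷ lead(D) = −x⁸ ÷ x² = −x⁶. Subtract (−x⁶)·D = −x⁸ + 2x⁷ + 6x⁶. Remainder: −9x⁷ + 22x⁶ + 45x⁵ − 26x⁴ + 15x³ + 17x² + 4x + 28.
Step 2: lead(−9x⁷ + 22x⁶ + 45x⁵ − 26x⁴ + 15x³ + 17x² + 4x + 28) ÷ lead(D) = −9x⁷ ÷ x² = −9x⁵. Subtract (−9x⁵)·D = −9x⁷ + 18x⁶ + 54x⁵. Remainder: 4x⁶ − 9x⁵ − 26x⁴ + 15x³ + 17x² + 4x + 28.
Step 3: lead(4x⁶ − 9x⁵ − 26x⁴ + 15x³ + 17x² + 4x + 28) ÷ lead(D) = 4x⁶ ÷ x² = 4x⁴. Subtract (4x⁴)·D = 4x⁶ − 8x⁵ − 24x⁴. Remainder: −x⁵ − 2x⁴ + 15x³ + 17x² + 4x + 28.
Step 4: lead(−x⁵ − 2x⁴ + 15x³ + 17x² + 4x + 28) ÷ lead(D) = −x⁵ ÷ x² = −x³. Subtract (−x³)·D = −x⁵ + 2x⁴ + 6x³. Remainder: −4x⁴ + 9x³ + 17x² + 4x + 28.
Step 5: lead(−4x⁴ + 9x³ + 17x² + 4x + 28) ÷ lead(D) = −4x⁴ ÷ x² = −4x². Subtract (−4x²)·D = −4x⁴ + 8x³ + 24x². Remainder: x³ − 7x² + 4x + 28.
Step 6: lead(x³ − 7x² + 4x + 28) ÷ lead(D) = x³ ÷ x² = x. Subtract (x)·D = x³ − 2x² − 6x. Remainder: −5x² + 10x + 28.
Step 7: lead(−5x² + 10x + 28) ÷ lead(D) = −5x² ÷ x² = −5. Subtract (−5)·D = −5x² + 10x + 30. Remainder: −2.

R = [-2]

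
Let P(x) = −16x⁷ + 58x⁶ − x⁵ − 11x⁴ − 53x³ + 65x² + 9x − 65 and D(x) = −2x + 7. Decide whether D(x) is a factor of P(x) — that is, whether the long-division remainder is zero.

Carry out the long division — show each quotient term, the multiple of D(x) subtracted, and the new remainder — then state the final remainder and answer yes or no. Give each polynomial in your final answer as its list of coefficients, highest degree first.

Step 1: lead(−16x⁷ + 58x⁶ − x⁵ − 11x⁴ − 53x³ + 65x² + 9x − 65) ÷ lead(D) = −16x⁷ ÷ −2x = 8x⁶. Subtract (8x⁶)·D = −16x⁷ + 56x⁶. Remainder: 2x⁶ − x⁵ − 11x⁴ − 53x³ + 65x² + 9x − 65.
Step 2: lead(2x⁶ − x⁵ − 11x⁴ − 53x³ + 65x² + 9x − 65) ÷ lead(D) = 2x⁶ ÷ −2x = −x⁵. Subtract (−x⁵)·D = 2x⁶ − 7x⁵. Remainder: 6x⁵ − 11x⁴ − 53x³ + 65x² + 9x − 65.
Step 3: lead(6x⁵ − 11x⁴ − 53x³ + 65x² + 9x − 65) ÷ lead(D) = 6x⁵ ÷ −2x = −3x⁴. Subtract (−3x⁴)·D = 6x⁵ − 21x⁴. Remainder: 10x⁴ − 53x³ + 65x² + 9x − 65.
Step 4: lead(10x⁴ − 53x³ + 65x² + 9x − 65) ÷ lead(D) = 10x⁴ ÷ −2x = −5x³. Subtract (−5x³)·D = 10x⁴ − 35x³. Remainder: −18x³ + 65x² + 9x − 65.
Step 5: lead(−18x³ + 65x² + 9x − 65) ÷ lead(D) = −18x³ ÷ −2x = 9x². Subtract (9x²)·D = −18x³ + 63x². Remainder: 2x² + 9x − 65.
Step 6: lead(2x² + 9x − 65) ÷ lead(D) = 2x² ÷ −2x = −x. Subtract (−x)·D = 2x² − 7x. Remainder: 16x − 65.
Step 7: lead(16x − 65) ÷ lead(D) = 16x ÷ −2x = −8. Subtract (−8)·D = 16x − 56. Remainder: −9.

R = [-9], so D(x) is not a factor of P(x). no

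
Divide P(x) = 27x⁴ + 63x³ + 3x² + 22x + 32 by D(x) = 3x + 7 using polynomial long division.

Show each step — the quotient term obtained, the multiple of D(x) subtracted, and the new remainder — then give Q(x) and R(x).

Step 1: lead(27x⁴ + 63x³ + 3x² + 22x + 32) ÷ lead(D) = 27x⁴ ÷ 3x = 9x³. Subtract (9x³)·D = 27x⁴ + 63x³. Remainder: 3x² + 22x + 32.
Step 2: lead(3x² + 22x + 32) ÷ lead(D) = 3x² ÷ 3x = x. Subtract (x)·D = 3x² + 7x. Remainder: 15x + 32.
Step 3: lead(15x + 32) ÷ lead(D) = 15x ÷ 3x = 5. Subtract (5)·D = 15x + 35. Remainder: −3.

Q(x) = 9x³ + x + 5; R(x) = −3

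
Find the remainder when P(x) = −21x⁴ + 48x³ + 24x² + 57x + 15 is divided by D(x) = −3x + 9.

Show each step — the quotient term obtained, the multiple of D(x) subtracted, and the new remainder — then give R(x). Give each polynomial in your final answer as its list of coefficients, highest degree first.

Step 1: lead(−21x⁴ + 48x³ + 24x² + 57x + 15) ÷ lead(D) = −21x⁴ ÷ −3x = 7x³. Subtract (7x³)·D = −21x⁴ + 63x³. Remainder: −15x³ + 24x² + 57x + 15.
Step 2: lead(−15x³ + 24x² + 57x + 15) ÷ lead(D) = −15x³ ÷ −3x = 5x². Subtract (5x²)·D = −15x³ + 45x². Remainder: −21x² + 57x + 15.
Step 3: lead(−21x² + 57x + 15) ÷ lead(D) = −21x² ÷ −3x = 7x. Subtract (7x)·D = −21x² + 63x. Remainder: −6x + 15.
Step 4: lead(−6x + 15) ÷ lead(D) = −6x ÷ −3x = 2. Subtract (2)·D = −6x + 18. Remainder: −3.

R = [-3]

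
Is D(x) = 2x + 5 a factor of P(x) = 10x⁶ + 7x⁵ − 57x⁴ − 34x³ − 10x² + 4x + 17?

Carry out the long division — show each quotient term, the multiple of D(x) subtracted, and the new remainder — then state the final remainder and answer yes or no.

Step 1: lead(10x⁶ + 7x⁵ − 57x⁴ − 34x³ − 10x² + 4x + 17) ÷ lead(D) = 10x⁶ ÷ 2x = 5x⁵. Subtract (5x⁵)·D = 10x⁶ + 25x⁵. Remainder: −18x⁵ − 57x⁴ − 34x³ − 10x² + 4x + 17.
Step 2: lead(−18x⁵ − 57x⁴ − 34x³ − 10x² + 4x + 17) ÷ lead(D) = −18x⁵ ÷ 2x = −9x⁴. Subtract (−9x⁴)·D = −18x⁵ − 45x⁴. Remainder: −12x⁴ − 34x³ − 10x² + 4x + 17.
Step 3: lead(−12x⁴ − 34x³ − 10x² + 4x + 17) ÷ lead(D) = −12x⁴ ÷ 2x = −6x³. Subtract (−6x³)·D = −12x⁴ − 30x³. Remainder: −4x³ − 10x² + 4x + 17.
Step 4: lead(−4x³ − 10x² + 4x + 17) ÷ lead(D) = −4x³ ÷ 2x = −2x². Subtract (−2x²)·D = −4x³ − 10x². Remainder: 4x + 17.
Step 5: lead(4x + 17) ÷ lead(D) = 4x ÷ 2x = 2. Subtract (2)·D = 4x + 10. Remainder: 7.

R(x) = 7, so D(x) is not a factor of P(x). no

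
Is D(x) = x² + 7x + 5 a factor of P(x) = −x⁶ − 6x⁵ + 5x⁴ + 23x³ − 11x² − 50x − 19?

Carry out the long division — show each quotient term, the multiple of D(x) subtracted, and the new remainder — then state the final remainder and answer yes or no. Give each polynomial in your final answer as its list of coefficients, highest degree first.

Step 1: lead(−x⁶ − 6x⁵ + 5x⁴ + 23x³ − 11x² − 50x − 19) ÷ lead(D) = −x⁶ ÷ x² = −x⁴. Subtract (−x⁴)·D = −x⁶ − 7x⁵ − 5x⁴. Remainder: x⁵ + 10x⁴ + 23x³ − 11x² − 50x − 19.
Step 2: lead(x⁵ + 10x⁴ + 23x³ − 11x² − 50x − 19) ÷ lead(D) = x⁵ ÷ x² = x³. Subtract (x³)·D = x⁵ + 7x⁴ + 5x³. Remainder: 3x⁴ + 18x³ − 11x² − 50x − 19.
Step 3: lead(3x⁴ + 18x³ − 11x² − 50x − 19) ÷ lead(D) = 3x⁴ ÷ x² = 3x². Subtract (3x²)·D = 3x⁴ + 21x³ + 15x². Remainder: −3x³ − 26x² − 50x − 19.
Step 4: lead(−3x³ − 26x² − 50x − 19) ÷ lead(D) = −3x³ ÷ x² = −3x. Subtract (−3x)·D = −3x³ − 21x² − 15x. Remainder: −5x² − 35x − 19.
Step 5: lead(−5x² − 35x − 19) ÷ lead(D) = −5x² ÷ x² = −5. Subtract (−5)·D = −5x² − 35x − 25. Remainder: 6.

R = [6], so D(x) is not a factor of P(x). no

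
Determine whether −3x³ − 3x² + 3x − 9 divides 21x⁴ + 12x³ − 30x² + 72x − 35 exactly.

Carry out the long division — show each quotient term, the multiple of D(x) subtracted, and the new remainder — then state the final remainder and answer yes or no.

R(x) = −8, so D(x) is not a factor of P(x). no

Step 1: lead(21x⁴ + 12x³ − 30x² + 72x − 35) ÷ lead(D) = 21x⁴ ÷ −3x³ = −7x. Subtract (−7x)·D = 21x⁴ + 21x³ − 21x² + 63x. Remainder: −9x³ − 9x² + 9x − 35.
Step 2: lead(−9x³ − 9x² + 9x − 35) ÷ lead(D) = −9x³ ÷ −3x³ = 3. Subtract (3)·D = −9x³ − 9x² + 9x − 27. Remainder: −8.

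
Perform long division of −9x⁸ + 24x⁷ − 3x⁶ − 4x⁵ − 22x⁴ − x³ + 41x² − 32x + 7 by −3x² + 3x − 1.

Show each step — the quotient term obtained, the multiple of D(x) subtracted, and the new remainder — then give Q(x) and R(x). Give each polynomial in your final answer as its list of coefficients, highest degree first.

Step 1: lead(−9x⁸ + 24x⁷ − 3x⁶ − 4x⁵ − 22x⁴ − x³ + 41x² − 32x + 7) ÷ lead(D) = −9x⁸ ÷ −3x² = 3x⁶. Subtract (3x⁶)·D = −9x⁸ + 9x⁷ − 3x⁶. Remainder: 15x⁷ − 4x⁵ − 22x⁴ − x³ + 41x² − 32x + 7.
Step 2: lead(15x⁷ − 4x⁵ − 22x⁴ − x³ + 41x² − 32x + 7) ÷ lead(D) = 15x⁷ ÷ −3x² = −5x⁵. Subtract (−5x⁵)·D = 15x⁷ − 15x⁶ + 5x⁵. Remainder: 15x⁶ − 9x⁵ − 22x⁴ − x³ + 41x² − 32x + 7.
Step 3: lead(15x⁶ − 9x⁵ − 22x⁴ − x³ + 41x² − 32x + 7) ÷ lead(D) = 15x⁶ ÷ −3x² = −5x⁴. Subtract (−5x⁴)·D = 15x⁶ − 15x⁵ + 5x⁴. Remainder: 6x⁵ − 27x⁴ − x³ + 41x² − 32x + 7.
Step 4: lead(6x⁵ − 27x⁴ − x³ + 41x² − 32x + 7) ÷ lead(D) = 6x⁵ ÷ −3x² = −2x³. Subtract (−2x³)·D = 6x⁵ − 6x⁴ + 2x³. Remainder: −21x⁴ − 3x³ + 41x² − 32x + 7.
Step 5: lead(−21x⁴ − 3x³ + 41x² − 32x + 7) ÷ lead(D) = −21x⁴ ÷ −3x² = 7x². Subtract (7x²)·D = −21x⁴ + 21x³ − 7x². Remainder: −24x³ + 48x² − 32x + 7.
Step 6: lead(−24x³ + 48x² − 32x + 7) ÷ lead(D) = −24x³ ÷ −3x² = 8x. Subtract (8x)·D = −24x³ + 24x² − 8x. Remainder: 24x² − 24x + 7.
Step 7: lead(24x² − 24x + 7) ÷ lead(D) = 24x² ÷ −3x² = −8. Subtract (−8)·D = 24x² − 24x + 8. Remainder: −1.

Q = [3, -5, -5, -2, 7, 8, -8]; R = [-1]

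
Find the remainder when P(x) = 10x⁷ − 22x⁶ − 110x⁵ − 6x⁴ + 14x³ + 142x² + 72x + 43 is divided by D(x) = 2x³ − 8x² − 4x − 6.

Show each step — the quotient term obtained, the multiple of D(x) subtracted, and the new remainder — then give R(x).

R(x) = 4x − 5

Step 1: lead(10x⁷ − 22x⁶ − 110x⁵ − 6x⁴ + 14x³ + 142x² + 72x + 43) ÷ lead(D) = 10x⁷ ÷ 2x³ = 5x⁴. Subtract (5x⁴)·D = 10x⁷ − 40x⁶ − 20x⁵ − 30x⁴. Remainder: 18x⁶ − 90x⁵ + 24x⁴ + 14x³ + 142x² + 72x + 43.
Step 2: lead(18x⁶ − 90x⁵ + 24x⁴ + 14x³ + 142x² + 72x + 43) ÷ lead(D) = 18x⁶ ÷ 2x³ = 9x³. Subtract (9x³)·D = 18x⁶ − 72x⁵ − 36x⁴ − 54x³. Remainder: −18x⁵ + 60x⁴ + 68x³ + 142x² + 72x + 43.
Step 3: lead(−18x⁵ + 60x⁴ + 68x³ + 142x² + 72x + 43) ÷ lead(D) = −18x⁵ ÷ 2x³ = −9x². Subtract (−9x²)·D = −18x⁵ + 72x⁴ + 36x³ + 54x². Remainder: −12x⁴ + 32x³ + 88x² + 72x + 43.
Step 4: lead(−12x⁴ + 32x³ + 88x² + 72x + 43) ÷ lead(D) = −12x⁴ ÷ 2x³ = −6x. Subtract (−6x)·D = −12x⁴ + 48x³ + 24x² + 36x. Remainder: −16x³ + 64x² + 36x + 43.
Step 5: lead(−16x³ + 64x² + 36x + 43) ÷ lead(D) = −16x³ ÷ 2x³ = −8. Subtract (−8)·D = −16x³ + 64x² + 32x + 48. Remainder: 4x − 5.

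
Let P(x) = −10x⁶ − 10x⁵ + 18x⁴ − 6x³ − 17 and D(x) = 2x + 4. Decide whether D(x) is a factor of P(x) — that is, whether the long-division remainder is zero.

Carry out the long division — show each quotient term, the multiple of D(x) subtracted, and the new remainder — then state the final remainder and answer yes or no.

R(x) = −1, so D(x) is not a factor of P(x). no

Step 1: lead(−10x⁶ − 10x⁵ + 18x⁴ − 6x³ − 17) ÷ lead(D) = −10x⁶ ÷ 2x = −5x⁵. Subtract (−5x⁵)·D = −10x⁶ − 20x⁵. Remainder: 10x⁵ + 18x⁴ − 6x³ − 17.
Step 2: lead(10x⁵ + 18x⁴ − 6x³ − 17) ÷ lead(D) = 10x⁵ ÷ 2x = 5x⁴. Subtract (5x⁴)·D = 10x⁵ + 20x⁴. Remainder: −2x⁴ − 6x³ − 17.
Step 3: lead(−2x⁴ − 6x³ − 17) ÷ lead(D) = −2x⁴ ÷ 2x = −x³. Subtract (−x³)·D = −2x⁴ − 4x³. Remainder: −2x³ − 17.
Step 4: lead(−2x³ − 17) ÷ lead(D) = −2x³ ÷ 2x = −x². Subtract (−x²)·D = −2x³ − 4x². Remainder: 4x² − 17.
Step 5: lead(4x² − 17) ÷ lead(D) = 4x² ÷ 2x = 2x. Subtract (2x)·D = 4x² + 8x. Remainder: −8x − 17.
Step 6: lead(−8x − 17) ÷ lead(D) = −8x ÷ 2x = −4. Subtract (−4)·D = −8x − 16. Remainder: −1.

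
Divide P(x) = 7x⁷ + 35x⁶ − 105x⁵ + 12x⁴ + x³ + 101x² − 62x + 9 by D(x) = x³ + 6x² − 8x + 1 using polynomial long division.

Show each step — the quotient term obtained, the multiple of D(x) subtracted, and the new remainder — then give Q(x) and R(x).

Step 1: lead(7x⁷ + 35x⁶ − 105x⁵ + 12x⁴ + x³ + 101x² − 62x + 9) ÷ lead(D) = 7x⁷ ÷ x³ = 7x⁴. Subtract (7x⁴)·D = 7x⁷ + 42x⁶ − 56x⁵ + 7x⁴. Remainder: −7x⁶ − 49x⁵ + 5x⁴ + x³ + 101x² − 62x + 9.
Step 2: lead(−7x⁶ − 49x⁵ + 5x⁴ + x³ + 101x² − 62x + 9) ÷ lead(D) = −7x⁶ ÷ x³ = −7x³. Subtract (−7x³)·D = −7x⁶ − 42x⁵ + 56x⁴ − 7x³. Remainder: −7x⁵ − 51x⁴ + 8x³ + 101x² − 62x + 9.
Step 3: lead(−7x⁵ − 51x⁴ + 8x³ + 101x² − 62x + 9) ÷ lead(D) = −7x⁵ ÷ x³ = −7x². Subtract (−7x²)·D = −7x⁵ − 42x⁴ + 56x³ − 7x². Remainder: −9x⁴ − 48x³ + 108x² − 62x + 9.
Step 4: lead(−9x⁴ − 48x³ + 108x² − 62x + 9) ÷ lead(D) = −9x⁴ ÷ x³ = −9x. Subtract (−9x)·D = −9x⁴ − 54x³ + 72x² − 9x. Remainder: 6x³ + 36x² − 53x + 9.
Step 5: lead(6x³ + 36x² − 53x + 9) ÷ lead(D) = 6x³ ÷ x³ = 6. Subtract (6)·D = 6x³ + 36x² − 48x + 6. Remainder: −5x + 3.

Q(x) = 7x⁴ − 7x³ − 7x² − 9x + 6; R(x) = −5x + 3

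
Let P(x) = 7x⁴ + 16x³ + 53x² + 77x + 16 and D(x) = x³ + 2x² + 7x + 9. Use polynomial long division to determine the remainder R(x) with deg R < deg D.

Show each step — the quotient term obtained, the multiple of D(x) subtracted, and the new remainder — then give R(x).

R(x) = −2

Step 1: lead(7x⁴ + 16x³ + 53x² + 77x + 16) ÷ lead(D) = 7x⁴ ÷ x³ = 7x. Subtract (7x)·D = 7x⁴ + 14x³ + 49x² + 63x. Remainder: 2x³ + 4x² + 14x + 16.
Step 2: lead(2x³ + 4x² + 14x + 16) ÷ lead(D) = 2x³ ÷ x³ = 2. Subtract (2)·D = 2x³ + 4x² + 14x + 18. Remainder: −2.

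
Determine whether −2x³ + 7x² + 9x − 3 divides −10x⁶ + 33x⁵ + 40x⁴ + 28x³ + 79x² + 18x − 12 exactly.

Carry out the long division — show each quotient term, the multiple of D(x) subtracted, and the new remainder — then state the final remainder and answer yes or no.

R(x) = 0, so D(x) is a factor of P(x). yes

Step 1: lead(−10x⁶ + 33x⁵ + 40x⁴ + 28x³ + 79x² + 18x − 12) ÷ lead(D) = −10x⁶ ÷ −2x³ = 5x³. Subtract (5x³)·D = −10x⁶ + 35x⁵ + 45x⁴ − 15x³. Remainder: −2x⁵ − 5x⁴ + 43x³ + 79x² + 18x − 12.
Step 2: lead(−2x⁵ − 5x⁴ + 43x³ + 79x² + 18x − 12) ÷ lead(D) = −2x⁵ ÷ −2x³ = x². Subtract (x²)·D = −2x⁵ + 7x⁴ + 9x³ − 3x². Remainder: −12x⁴ + 34x³ + 82x² + 18x − 12.
Step 3: lead(−12x⁴ + 34x³ + 82x² + 18x − 12) ÷ lead(D) = −12x⁴ ÷ −2x³ = 6x. Subtract (6x)·D = −12x⁴ + 42x³ + 54x² − 18x. Remainder: −8x³ + 28x² + 36x − 12.
Step 4: lead(−8x³ + 28x² + 36x − 12) ÷ lead(D) = −8x³ ÷ −2x³ = 4. Subtract (4)·D = −8x³ + 28x² + 36x − 12. Remainder: 0.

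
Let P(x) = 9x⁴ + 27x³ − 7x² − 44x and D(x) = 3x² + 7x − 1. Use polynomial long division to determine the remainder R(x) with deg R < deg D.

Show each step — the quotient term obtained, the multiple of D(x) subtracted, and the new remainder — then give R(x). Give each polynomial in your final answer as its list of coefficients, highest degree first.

R = [-6]

Step 1: lead(9x⁴ + 27x³ − 7x² − 44x) ÷ lead(D) = 9x⁴ ÷ 3x² = 3x². Subtract (3x²)·D = 9x⁴ + 21x³ − 3x². Remainder: 6x³ − 4x² − 44x.
Step 2: lead(6x³ − 4x² − 44x) ÷ lead(D) = 6x³ ÷ 3x² = 2x. Subtract (2x)·D = 6x³ + 14x² − 2x. Remainder: −18x² − 42x.
Step 3: lead(−18x² − 42x) ÷ lead(D) = −18x² ÷ 3x² = −6. Subtract (−6)·D = −18x² − 42x + 6. Remainder: −6.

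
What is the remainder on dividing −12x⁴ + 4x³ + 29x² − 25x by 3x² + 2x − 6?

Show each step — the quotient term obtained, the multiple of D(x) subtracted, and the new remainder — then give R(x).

Step 1: lead(−12x⁴ + 4x³ + 29x² − 25x) ÷ lead(D) = −12x⁴ ÷ 3x² = −4x². Subtract (−4x²)·D = −12x⁴ − 8x³ + 24x². Remainder: 12x³ + 5x² − 25x.
Step 2: lead(12x³ + 5x² − 25x) ÷ lead(D) = 12x³ ÷ 3x² = 4x. Subtract (4x)·D = 12x³ + 8x² − 24x. Remainder: −3x² − x.
Step 3: lead(−3x² − x) ÷ lead(D) = −3x² ÷ 3x² = −1. Subtract (−1)·D = −3x² − 2x + 6. Remainder: x − 6.

R(x) = x − 6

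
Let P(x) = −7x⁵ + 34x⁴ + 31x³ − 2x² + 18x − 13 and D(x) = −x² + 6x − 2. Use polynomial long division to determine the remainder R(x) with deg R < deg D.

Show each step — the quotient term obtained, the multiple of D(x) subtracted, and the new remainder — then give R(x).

Step 1: lead(−7x⁵ + 34x⁴ + 31x³ − 2x² + 18x − 13) ÷ lead(D) = −7x⁵ ÷ −x² = 7x³. Subtract (7x³)·D = −7x⁵ + 42x⁴ − 14x³. Remainder: −8x⁴ + 45x³ − 2x² + 18x − 13.
Step 2: lead(−8x⁴ + 45x³ − 2x² + 18x − 13) ÷ lead(D) = −8x⁴ ÷ −x² = 8x². Subtract (8x²)·D = −8x⁴ + 48x³ − 16x². Remainder: −3x³ + 14x² + 18x − 13.
Step 3: lead(−3x³ + 14x² + 18x − 13) ÷ lead(D) = −3x³ ÷ −x² = 3x. Subtract (3x)·D = −3x³ + 18x² − 6x. Remainder: −4x² + 24x − 13.
Step 4: lead(−4x² + 24x − 13) ÷ lead(D) = −4x² ÷ −x² = 4. Subtract (4)·D = −4x² + 24x − 8. Remainder: −5.

R(x) = −5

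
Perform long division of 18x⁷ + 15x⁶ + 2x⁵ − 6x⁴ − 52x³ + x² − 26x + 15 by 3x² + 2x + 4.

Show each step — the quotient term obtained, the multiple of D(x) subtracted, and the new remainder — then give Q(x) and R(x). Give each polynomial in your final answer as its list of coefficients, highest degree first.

Step 1: lead(18x⁷ + 15x⁶ + 2x⁵ − 6x⁴ − 52x³ + x² − 26x + 15) ÷ lead(D) = 18x⁷ ÷ 3x² = 6x⁵. Subtract (6x⁵)·D = 18x⁷ + 12x⁶ + 24x⁵. Remainder: 3x⁶ − 22x⁵ − 6x⁴ − 52x³ + x² − 26x + 15.
Step 2: lead(3x⁶ − 22x⁵ − 6x⁴ − 52x³ + x² − 26x + 15) ÷ lead(D) = 3x⁶ ÷ 3x² = x⁴. Subtract (x⁴)·D = 3x⁶ + 2x⁵ + 4x⁴. Remainder: −24x⁵ − 10x⁴ − 52x³ + x² − 26x + 15.
Step 3: lead(−24x⁵ − 10x⁴ − 52x³ + x² − 26x + 15) ÷ lead(D) = −24x⁵ ÷ 3x² = −8x³. Subtract (−8x³)·D = −24x⁵ − 16x⁴ − 32x³. Remainder: 6x⁴ − 20x³ + x² − 26x + 15.
Step 4: lead(6x⁴ − 20x³ + x² − 26x + 15) ÷ lead(D) = 6x⁴ ÷ 3x² = 2x². Subtract (2x²)·D = 6x⁴ + 4x³ + 8x². Remainder: −24x³ − 7x² − 26x + 15.
Step 5: lead(−24x³ − 7x² − 26x + 15) ÷ lead(D) = −24x³ ÷ 3x² = −8x. Subtract (−8x)·D = −24x³ − 16x² − 32x. Remainder: 9x² + 6x + 15.
Step 6: lead(9x² + 6x + 15) ÷ lead(D) = 9x² ÷ 3x² = 3. Subtract (3)·D = 9x² + 6x + 12. Remainder: 3.

Q = [6, 1, -8, 2, -8, 3]; R = [3]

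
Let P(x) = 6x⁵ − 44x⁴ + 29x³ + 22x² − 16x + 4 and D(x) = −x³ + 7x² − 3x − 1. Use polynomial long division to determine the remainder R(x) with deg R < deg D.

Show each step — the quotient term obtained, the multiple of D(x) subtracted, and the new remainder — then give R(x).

Step 1: lead(6x⁵ − 44x⁴ + 29x³ + 22x² − 16x + 4) ÷ lead(D) = 6x⁵ ÷ −x³ = −6x². Subtract (−6x²)·D = 6x⁵ − 42x⁴ + 18x³ + 6x². Remainder: −2x⁴ + 11x³ + 16x² − 16x + 4.
Step 2: lead(−2x⁴ + 11x³ + 16x² − 16x + 4) ÷ lead(D) = −2x⁴ ÷ −x³ = 2x. Subtract (2x)·D = −2x⁴ + 14x³ − 6x² − 2x. Remainder: −3x³ + 22x² − 14x + 4.
Step 3: lead(−3x³ + 22x² − 14x + 4) ÷ lead(D) = −3x³ ÷ −x³ = 3. Subtract (3)·D = −3x³ + 21x² − 9x − 3. Remainder: x² − 5x + 7.

R(x) = x² − 5x + 7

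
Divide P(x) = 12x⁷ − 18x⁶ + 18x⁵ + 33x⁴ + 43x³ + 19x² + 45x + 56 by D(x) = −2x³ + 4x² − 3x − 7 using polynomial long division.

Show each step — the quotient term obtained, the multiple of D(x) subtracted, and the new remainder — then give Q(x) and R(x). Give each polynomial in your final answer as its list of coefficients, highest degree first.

Step 1: lead(12x⁷ − 18x⁶ + 18x⁵ + 33x⁴ + 43x³ + 19x² + 45x + 56) ÷ lead(D) = 12x⁷ ÷ −2x³ = −6x⁴. Subtract (−6x⁴)·D = 12x⁷ − 24x⁶ + 18x⁵ + 42x⁴. Remainder: 6x⁶ − 9x⁴ + 43x³ + 19x² + 45x + 56.
Step 2: lead(6x⁶ − 9x⁴ + 43x³ + 19x² + 45x + 56) ÷ lead(D) = 6x⁶ ÷ −2x³ = −3x³. Subtract (−3x³)·D = 6x⁶ − 12x⁵ + 9x⁴ + 21x³. Remainder: 12x⁵ − 18x⁴ + 22x³ + 19x² + 45x + 56.
Step 3: lead(12x⁵ − 18x⁴ + 22x³ + 19x² + 45x + 56) ÷ lead(D) = 12x⁵ ÷ −2x³ = −6x². Subtract (−6x²)·D = 12x⁵ − 24x⁴ + 18x³ + 42x². Remainder: 6x⁴ + 4x³ − 23x² + 45x + 56.
Step 4: lead(6x⁴ + 4x³ − 23x² + 45x + 56) ÷ lead(D) = 6x⁴ ÷ −2x³ = −3x. Subtract (−3x)·D = 6x⁴ − 12x³ + 9x² + 21x. Remainder: 16x³ − 32x² + 24x + 56.
Step 5: lead(16x³ − 32x² + 24x + 56) ÷ lead(D) = 16x³ ÷ −2x³ = −8. Subtract (−8)·D = 16x³ − 32x² + 24x + 56. Remainder: 0.

Q = [-6, -3, -6, -3, -8]; R = [0]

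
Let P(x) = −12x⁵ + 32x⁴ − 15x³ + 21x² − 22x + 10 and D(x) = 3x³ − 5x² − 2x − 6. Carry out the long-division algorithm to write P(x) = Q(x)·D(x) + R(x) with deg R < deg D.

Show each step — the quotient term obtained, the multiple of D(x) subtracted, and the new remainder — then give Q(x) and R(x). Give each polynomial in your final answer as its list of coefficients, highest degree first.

Q = [-4, 4, -1]; R = [4]

Step 1: lead(−12x⁵ + 32x⁴ − 15x³ + 21x² − 22x + 10) ÷ lead(D) = −12x⁵ ÷ 3x³ = −4x². Subtract (−4x²)·D = −12x⁵ + 20x⁴ + 8x³ + 24x². Remainder: 12x⁴ − 23x³ − 3x² − 22x + 10.
Step 2: lead(12x⁴ − 23x³ − 3x² − 22x + 10) ÷ lead(D) = 12x⁴ ÷ 3x³ = 4x. Subtract (4x)·D = 12x⁴ − 20x³ − 8x² − 24x. Remainder: −3x³ + 5x² + 2x + 10.
Step 3: lead(−3x³ + 5x² + 2x + 10) ÷ lead(D) = −3x³ ÷ 3x³ = −1. Subtract (−1)·D = −3x³ + 5x² + 2x + 6. Remainder: 4.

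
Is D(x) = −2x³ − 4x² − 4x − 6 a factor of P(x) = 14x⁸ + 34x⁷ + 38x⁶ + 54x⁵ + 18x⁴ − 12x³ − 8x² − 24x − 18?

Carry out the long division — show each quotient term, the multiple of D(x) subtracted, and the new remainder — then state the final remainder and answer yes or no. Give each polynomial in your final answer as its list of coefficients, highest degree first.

Step 1: lead(14x⁸ + 34x⁷ + 38x⁶ + 54x⁵ + 18x⁴ − 12x³ − 8x² − 24x − 18) ÷ lead(D) = 14x⁸ ÷ −2x³ = −7x⁵. Subtract (−7x⁵)·D = 14x⁸ + 28x⁷ + 28x⁶ + 42x⁵. Remainder: 6x⁷ + 10x⁶ + 12x⁵ + 18x⁴ − 12x³ − 8x² − 24x − 18.
Step 2: lead(6x⁷ + 10x⁶ + 12x⁵ + 18x⁴ − 12x³ − 8x² − 24x − 18) ÷ lead(D) = 6x⁷ ÷ −2x³ = −3x⁴. Subtract (−3x⁴)·D = 6x⁷ + 12x⁶ + 12x⁵ + 18x⁴. Remainder: −2x⁶ − 12x³ − 8x² − 24x − 18.
Step 3: lead(−2x⁶ − 12x³ − 8x² − 24x − 18) ÷ lead(D) = −2x⁶ ÷ −2x³ = x³. Subtract (x³)·D = −2x⁶ − 4x⁵ − 4x⁴ − 6x³. Remainder: 4x⁵ + 4x⁴ − 6x³ − 8x² − 24x − 18.
Step 4: lead(4x⁵ + 4x⁴ − 6x³ − 8x² − 24x − 18) ÷ lead(D) = 4x⁵ ÷ −2x³ = −2x². Subtract (−2x²)·D = 4x⁵ + 8x⁴ + 8x³ + 12x². Remainder: −4x⁴ − 14x³ − 20x² − 24x − 18.
Step 5: lead(−4x⁴ − 14x³ − 20x² − 24x − 18) ÷ lead(D) = −4x⁴ ÷ −2x³ = 2x. Subtract (2x)·D = −4x⁴ − 8x³ − 8x² − 12x. Remainder: −6x³ − 12x² − 12x − 18.
Step 6: lead(−6x³ − 12x² − 12x − 18) ÷ lead(D) = −6x³ ÷ −2x³ = 3. Subtract (3)·D = −6x³ − 12x² − 12x − 18. Remainder: 0.

R = [0], so D(x) is a factor of P(x). yes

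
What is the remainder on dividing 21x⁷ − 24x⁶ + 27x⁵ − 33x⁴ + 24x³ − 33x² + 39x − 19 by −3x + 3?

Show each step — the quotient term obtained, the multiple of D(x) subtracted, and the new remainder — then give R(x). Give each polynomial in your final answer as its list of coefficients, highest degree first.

Step 1: lead(21x⁷ − 24x⁶ + 27x⁵ − 33x⁴ + 24x³ − 33x² + 39x − 19) ÷ lead(D) = 21x⁷ ÷ −3x = −7x⁶. Subtract (−7x⁶)·D = 21x⁷ − 21x⁶. Remainder: −3x⁶ + 27x⁵ − 33x⁴ + 24x³ − 33x² + 39x − 19.
Step 2: lead(−3x⁶ + 27x⁵ − 33x⁴ + 24x³ − 33x² + 39x − 19) ÷ lead(D) = −3x⁶ ÷ −3x = x⁵. Subtract (x⁵)·D = −3x⁶ + 3x⁵. Remainder: 24x⁵ − 33x⁴ + 24x³ − 33x² + 39x − 19.
Step 3: lead(24x⁵ − 33x⁴ + 24x³ − 33x² + 39x − 19) ÷ lead(D) = 24x⁵ ÷ −3x = −8x⁴. Subtract (−8x⁴)·D = 24x⁵ − 24x⁴. Remainder: −9x⁴ + 24x³ − 33x² + 39x − 19.
Step 4: lead(−9x⁴ + 24x³ − 33x² + 39x − 19) ÷ lead(D) = −9x⁴ ÷ −3x = 3x³. Subtract (3x³)·D = −9x⁴ + 9x³. Remainder: 15x³ − 33x² + 39x − 19.
Step 5: lead(15x³ − 33x² + 39x − 19) ÷ lead(D) = 15x³ ÷ −3x = −5x². Subtract (−5x²)·D = 15x³ − 15x². Remainder: −18x² + 39x − 19.
Step 6: lead(−18x² + 39x − 19) ÷ lead(D) = −18x² ÷ −3x = 6x. Subtract (6x)·D = −18x² + 18x. Remainder: 21x − 19.
Step 7: lead(21x − 19) ÷ lead(D) = 21x ÷ −3x = −7. Subtract (−7)·D = 21x − 21. Remainder: 2.

R = [2]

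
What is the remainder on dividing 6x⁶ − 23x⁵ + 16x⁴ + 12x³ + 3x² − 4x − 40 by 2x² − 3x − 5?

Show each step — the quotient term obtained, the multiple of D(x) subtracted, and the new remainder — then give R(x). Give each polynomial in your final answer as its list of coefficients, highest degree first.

R = [0]

Step 1: lead(6x⁶ − 23x⁵ + 16x⁴ + 12x³ + 3x² − 4x − 40) ÷ lead(D) = 6x⁶ ÷ 2x² = 3x⁴. Subtract (3x⁴)·D = 6x⁶ − 9x⁵ − 15x⁴. Remainder: −14x⁵ + 31x⁴ + 12x³ + 3x² − 4x − 40.
Step 2: lead(−14x⁵ + 31x⁴ + 12x³ + 3x² − 4x − 40) ÷ lead(D) = −14x⁵ ÷ 2x² = −7x³. Subtract (−7x³)·D = −14x⁵ + 21x⁴ + 35x³. Remainder: 10x⁴ − 23x³ + 3x² − 4x − 40.
Step 3: lead(10x⁴ − 23x³ + 3x² − 4x − 40) ÷ lead(D) = 10x⁴ ÷ 2x² = 5x². Subtract (5x²)·D = 10x⁴ − 15x³ − 25x². Remainder: −8x³ + 28x² − 4x − 40.
Step 4: lead(−8x³ + 28x² − 4x − 40) ÷ lead(D) = −8x³ ÷ 2x² = −4x. Subtract (−4x)·D = −8x³ + 12x² + 20x. Remainder: 16x² − 24x − 40.
Step 5: lead(16x² − 24x − 40) ÷ lead(D) = 16x² ÷ 2x² = 8. Subtract (8)·D = 16x² − 24x − 40. Remainder: 0.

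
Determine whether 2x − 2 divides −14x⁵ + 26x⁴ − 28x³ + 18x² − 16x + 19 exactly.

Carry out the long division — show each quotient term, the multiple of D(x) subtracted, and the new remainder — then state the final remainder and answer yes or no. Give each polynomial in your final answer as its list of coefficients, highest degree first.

R = [5], so D(x) is not a factor of P(x). no

Step 1: lead(−14x⁵ + 26x⁴ − 28x³ + 18x² − 16x + 19) ÷ lead(D) = −14x⁵ ÷ 2x = −7x⁴. Subtract (−7x⁴)·D = −14x⁵ + 14x⁴. Remainder: 12x⁴ − 28x³ + 18x² − 16x + 19.
Step 2: lead(12x⁴ − 28x³ + 18x² − 16x + 19) ÷ lead(D) = 12x⁴ ÷ 2x = 6x³. Subtract (6x³)·D = 12x⁴ − 12x³. Remainder: −16x³ + 18x² − 16x + 19.
Step 3: lead(−16x³ + 18x² − 16x + 19) ÷ lead(D) = −16x³ ÷ 2x = −8x². Subtract (−8x²)·D = −16x³ + 16x². Remainder: 2x² − 16x + 19.
Step 4: lead(2x² − 16x + 19) ÷ lead(D) = 2x² ÷ 2x = x. Subtract (x)·D = 2x² − 2x. Remainder: −14x + 19.
Step 5: lead(−14x + 19) ÷ lead(D) = −14x ÷ 2x = −7. Subtract (−7)·D = −14x + 14. Remainder: 5.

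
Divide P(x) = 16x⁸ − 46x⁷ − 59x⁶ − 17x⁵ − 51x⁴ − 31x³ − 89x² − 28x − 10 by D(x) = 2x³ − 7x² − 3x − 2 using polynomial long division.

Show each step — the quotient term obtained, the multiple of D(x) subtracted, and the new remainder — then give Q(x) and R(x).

Step 1: lead(16x⁸ − 46x⁷ − 59x⁶ − 17x⁵ − 51x⁴ − 31x³ − 89x² − 28x − 10) ÷ lead(D) = 16x⁸ ÷ 2x³ = 8x⁵. Subtract (8x⁵)·D = 16x⁸ − 56x⁷ − 24x⁶ − 16x⁵. Remainder: 10x⁷ − 35x⁶ − x⁵ − 51x⁴ − 31x³ − 89x² − 28x − 10.
Step 2: lead(10x⁷ − 35x⁶ − x⁵ − 51x⁴ − 31x³ − 89x² − 28x − 10) ÷ lead(D) = 10x⁷ ÷ 2x³ = 5x⁴. Subtract (5x⁴)·D = 10x⁷ − 35x⁶ − 15x⁵ − 10x⁴. Remainder: 14x⁵ − 41x⁴ − 31x³ − 89x² − 28x − 10.
Step 3: lead(14x⁵ − 41x⁴ − 31x³ − 89x² − 28x − 10) ÷ lead(D) = 14x⁵ ÷ 2x³ = 7x². Subtract (7x²)·D = 14x⁵ − 49x⁴ − 21x³ − 14x². Remainder: 8x⁴ − 10x³ − 75x² − 28x − 10.
Step 4: lead(8x⁴ − 10x³ − 75x² − 28x − 10) ÷ lead(D) = 8x⁴ ÷ 2x³ = 4x. Subtract (4x)·D = 8x⁴ − 28x³ − 12x² − 8x. Remainder: 18x³ − 63x² − 20x − 10.
Step 5: lead(18x³ − 63x² − 20x − 10) ÷ lead(D) = 18x³ ÷ 2x³ = 9. Subtract (9)·D = 18x³ − 63x² − 27x − 18. Remainder: 7x + 8.

Q(x) = 8x⁵ + 5x⁴ + 7x² + 4x + 9; R(x) = 7x + 8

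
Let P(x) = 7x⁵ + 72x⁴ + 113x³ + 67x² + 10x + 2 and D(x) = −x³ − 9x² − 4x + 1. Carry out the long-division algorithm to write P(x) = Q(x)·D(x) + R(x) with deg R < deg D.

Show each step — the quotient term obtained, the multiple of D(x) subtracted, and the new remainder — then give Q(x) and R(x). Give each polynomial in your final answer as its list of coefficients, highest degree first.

Q = [-7, -9, -4]; R = [2, 3, 6]

Step 1: lead(7x⁵ + 72x⁴ + 113x³ + 67x² + 10x + 2) ÷ lead(D) = 7x⁵ ÷ −x³ = −7x². Subtract (−7x²)·D = 7x⁵ + 63x⁴ + 28x³ − 7x². Remainder: 9x⁴ + 85x³ + 74x² + 10x + 2.
Step 2: lead(9x⁴ + 85x³ + 74x² + 10x + 2) ÷ lead(D) = 9x⁴ ÷ −x³ = −9x. Subtract (−9x)·D = 9x⁴ + 81x³ + 36x² − 9x. Remainder: 4x³ + 38x² + 19x + 2.
Step 3: lead(4x³ + 38x² + 19x + 2) ÷ lead(D) = 4x³ ÷ −x³ = −4. Subtract (−4)·D = 4x³ + 36x² + 16x − 4. Remainder: 2x² + 3x + 6.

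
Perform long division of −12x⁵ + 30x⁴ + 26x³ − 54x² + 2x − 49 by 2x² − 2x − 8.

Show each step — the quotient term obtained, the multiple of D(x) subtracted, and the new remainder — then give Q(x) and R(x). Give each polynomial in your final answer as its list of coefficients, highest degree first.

Q = [-6, 9, -2, 7]; R = [7]

Step 1: lead(−12x⁵ + 30x⁴ + 26x³ − 54x² + 2x − 49) ÷ lead(D) = −12x⁵ ÷ 2x² = −6x³. Subtract (−6x³)·D = −12x⁵ + 12x⁴ + 48x³. Remainder: 18x⁴ − 22x³ − 54x² + 2x − 49.
Step 2: lead(18x⁴ − 22x³ − 54x² + 2x − 49) ÷ lead(D) = 18x⁴ ÷ 2x² = 9x². Subtract (9x²)·D = 18x⁴ − 18x³ − 72x². Remainder: −4x³ + 18x² + 2x − 49.
Step 3: lead(−4x³ + 18x² + 2x − 49) ÷ lead(D) = −4x³ ÷ 2x² = −2x. Subtract (−2x)·D = −4x³ + 4x² + 16x. Remainder: 14x² − 14x − 49.
Step 4: lead(14x² − 14x − 49) ÷ lead(D) = 14x² ÷ 2x² = 7. Subtract (7)·D = 14x² − 14x − 56. Remainder: 7.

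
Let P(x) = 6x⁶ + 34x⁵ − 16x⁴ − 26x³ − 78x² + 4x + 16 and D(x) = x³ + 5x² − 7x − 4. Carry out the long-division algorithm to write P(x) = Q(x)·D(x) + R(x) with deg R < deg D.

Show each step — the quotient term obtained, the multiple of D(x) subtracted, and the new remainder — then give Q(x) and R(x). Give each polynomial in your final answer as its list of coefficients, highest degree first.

Q = [6, 4, 6, -4]; R = [0]

Step 1: lead(6x⁶ + 34x⁵ − 16x⁴ − 26x³ − 78x² + 4x + 16) ÷ lead(D) = 6x⁶ ÷ x³ = 6x³. Subtract (6x³)·D = 6x⁶ + 30x⁵ − 42x⁴ − 24x³. Remainder: 4x⁵ + 26x⁴ − 2x³ − 78x² + 4x + 16.
Step 2: lead(4x⁵ + 26x⁴ − 2x³ − 78x² + 4x + 16) ÷ lead(D) = 4x⁵ ÷ x³ = 4x². Subtract (4x²)·D = 4x⁵ + 20x⁴ − 28x³ − 16x². Remainder: 6x⁴ + 26x³ − 62x² + 4x + 16.
Step 3: lead(6x⁴ + 26x³ − 62x² + 4x + 16) ÷ lead(D) = 6x⁴ ÷ x³ = 6x. Subtract (6x)·D = 6x⁴ + 30x³ − 42x² − 24x. Remainder: −4x³ − 20x² + 28x + 16.
Step 4: lead(−4x³ − 20x² + 28x + 16) ÷ lead(D) = −4x³ ÷ x³ = −4. Subtract (−4)·D = −4x³ − 20x² + 28x + 16. Remainder: 0.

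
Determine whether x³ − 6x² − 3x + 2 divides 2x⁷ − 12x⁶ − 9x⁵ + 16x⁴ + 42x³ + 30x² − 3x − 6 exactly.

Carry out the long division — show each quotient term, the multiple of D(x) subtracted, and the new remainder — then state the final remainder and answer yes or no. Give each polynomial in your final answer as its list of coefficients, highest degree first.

R = [0], so D(x) is a factor of P(x). yes

Step 1: lead(2x⁷ − 12x⁶ − 9x⁵ + 16x⁴ + 42x³ + 30x² − 3x − 6) ÷ lead(D) = 2x⁷ ÷ x³ = 2x⁴. Subtract (2x⁴)·D = 2x⁷ − 12x⁶ − 6x⁵ + 4x⁴. Remainder: −3x⁵ + 12x⁴ + 42x³ + 30x² − 3x − 6.
Step 2: lead(−3x⁵ + 12x⁴ + 42x³ + 30x² − 3x − 6) ÷ lead(D) = −3x⁵ ÷ x³ = −3x². Subtract (−3x²)·D = −3x⁵ + 18x⁴ + 9x³ − 6x². Remainder: −6x⁴ + 33x³ + 36x² − 3x − 6.
Step 3: lead(−6x⁴ + 33x³ + 36x² − 3x − 6) ÷ lead(D) = −6x⁴ ÷ x³ = −6x. Subtract (−6x)·D = −6x⁴ + 36x³ + 18x² − 12x. Remainder: −3x³ + 18x² + 9x − 6.
Step 4: lead(−3x³ + 18x² + 9x − 6) ÷ lead(D) = −3x³ ÷ x³ = −3. Subtract (−3)·D = −3x³ + 18x² + 9x − 6. Remainder: 0.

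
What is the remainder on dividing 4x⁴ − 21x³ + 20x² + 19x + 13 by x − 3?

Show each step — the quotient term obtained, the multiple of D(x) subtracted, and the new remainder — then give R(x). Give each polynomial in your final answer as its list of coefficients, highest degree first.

R = [7]

Step 1: lead(4x⁴ − 21x³ + 20x² + 19x + 13) ÷ lead(D) = 4x⁴ ÷ x = 4x³. Subtract (4x³)·D = 4x⁴ − 12x³. Remainder: −9x³ + 20x² + 19x + 13.
Step 2: lead(−9x³ + 20x² + 19x + 13) ÷ lead(D) = −9x³ ÷ x = −9x². Subtract (−9x²)·D = −9x³ + 27x². Remainder: −7x² + 19x + 13.
Step 3: lead(−7x² + 19x + 13) ÷ lead(D) = −7x² ÷ x = −7x. Subtract (−7x)·D = −7x² + 21x. Remainder: −2x + 13.
Step 4: lead(−2x + 13) ÷ lead(D) = −2x ÷ x = −2. Subtract (−2)·D = −2x + 6. Remainder: 7.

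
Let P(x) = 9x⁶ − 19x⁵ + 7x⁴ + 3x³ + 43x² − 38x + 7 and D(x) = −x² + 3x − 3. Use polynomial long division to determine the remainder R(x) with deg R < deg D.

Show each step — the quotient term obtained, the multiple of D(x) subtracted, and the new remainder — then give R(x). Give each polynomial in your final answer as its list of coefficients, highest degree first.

Step 1: lead(9x⁶ − 19x⁵ + 7x⁴ + 3x³ + 43x² − 38x + 7) ÷ lead(D) = 9x⁶ ÷ −x² = −9x⁴. Subtract (−9x⁴)·D = 9x⁶ − 27x⁵ + 27x⁴. Remainder: 8x⁵ − 20x⁴ + 3x³ + 43x² − 38x + 7.
Step 2: lead(8x⁵ − 20x⁴ + 3x³ + 43x² − 38x + 7) ÷ lead(D) = 8x⁵ ÷ −x² = −8x³. Subtract (−8x³)·D = 8x⁵ − 24x⁴ + 24x³. Remainder: 4x⁴ − 21x³ + 43x² − 38x + 7.
Step 3: lead(4x⁴ − 21x³ + 43x² − 38x + 7) ÷ lead(D) = 4x⁴ ÷ −x² = −4x². Subtract (−4x²)·D = 4x⁴ − 12x³ + 12x². Remainder: −9x³ + 31x² − 38x + 7.
Step 4: lead(−9x³ + 31x² − 38x + 7) ÷ lead(D) = −9x³ ÷ −x² = 9x. Subtract (9x)·D = −9x³ + 27x² − 27x. Remainder: 4x² − 11x + 7.
Step 5: lead(4x² − 11x + 7) ÷ lead(D) = 4x² ÷ −x² = −4. Subtract (−4)·D = 4x² − 12x + 12. Remainder: x − 5.

R = [1, -5]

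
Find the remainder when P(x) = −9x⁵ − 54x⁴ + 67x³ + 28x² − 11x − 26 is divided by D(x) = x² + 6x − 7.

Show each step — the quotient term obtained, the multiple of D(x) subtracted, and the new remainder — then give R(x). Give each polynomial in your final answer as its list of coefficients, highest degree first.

Step 1: lead(−9x⁵ − 54x⁴ + 67x³ + 28x² − 11x − 26) ÷ lead(D) = −9x⁵ ÷ x² = −9x³. Subtract (−9x³)·D = −9x⁵ − 54x⁴ + 63x³. Remainder: 4x³ + 28x² − 11x − 26.
Step 2: lead(4x³ + 28x² − 11x − 26) ÷ lead(D) = 4x³ ÷ x² = 4x. Subtract (4x)·D = 4x³ + 24x² − 28x. Remainder: 4x² + 17x − 26.
Step 3: lead(4x² + 17x − 26) ÷ lead(D) = 4x² ÷ x² = 4. Subtract (4)·D = 4x² + 24x − 28. Remainder: −7x + 2.

R = [-7, 2]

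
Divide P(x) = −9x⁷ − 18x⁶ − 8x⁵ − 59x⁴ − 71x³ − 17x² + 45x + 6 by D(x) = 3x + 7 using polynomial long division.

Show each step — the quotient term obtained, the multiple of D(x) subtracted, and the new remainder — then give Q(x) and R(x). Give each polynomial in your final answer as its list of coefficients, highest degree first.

Q = [-3, 1, -5, -8, -5, 6, 1]; R = [-1]

Step 1: lead(−9x⁷ − 18x⁶ − 8x⁵ − 59x⁴ − 71x³ − 17x² + 45x + 6) ÷ lead(D) = −9x⁷ ÷ 3x = −3x⁶. Subtract (−3x⁶)·D = −9x⁷ − 21x⁶. Remainder: 3x⁶ − 8x⁵ − 59x⁴ − 71x³ − 17x² + 45x + 6.
Step 2: lead(3x⁶ − 8x⁵ − 59x⁴ − 71x³ − 17x² + 45x + 6) ÷ lead(D) = 3x⁶ ÷ 3x = x⁵. Subtract (x⁵)·D = 3x⁶ + 7x⁵. Remainder: −15x⁵ − 59x⁴ − 71x³ − 17x² + 45x + 6.
Step 3: lead(−15x⁵ − 59x⁴ − 71x³ − 17x² + 45x + 6) ÷ lead(D) = −15x⁵ ÷ 3x = −5x⁴. Subtract (−5x⁴)·D = −15x⁵ − 35x⁴. Remainder: −24x⁴ − 71x³ − 17x² + 45x + 6.
Step 4: lead(−24x⁴ − 71x³ − 17x² + 45x + 6) ÷ lead(D) = −24x⁴ ÷ 3x = −8x³. Subtract (−8x³)·D = −24x⁴ − 56x³. Remainder: −15x³ − 17x² + 45x + 6.
Step 5: lead(−15x³ − 17x² + 45x + 6) ÷ lead(D) = −15x³ ÷ 3x = −5x². Subtract (−5x²)·D = −15x³ − 35x². Remainder: 18x² + 45x + 6.
Step 6: lead(18x² + 45x + 6) ÷ lead(D) = 18x² ÷ 3x = 6x. Subtract (6x)·D = 18x² + 42x. Remainder: 3x + 6.
Step 7: lead(3x + 6) ÷ lead(D) = 3x ÷ 3x = 1. Subtract (1)·D = 3x + 7. Remainder: −1.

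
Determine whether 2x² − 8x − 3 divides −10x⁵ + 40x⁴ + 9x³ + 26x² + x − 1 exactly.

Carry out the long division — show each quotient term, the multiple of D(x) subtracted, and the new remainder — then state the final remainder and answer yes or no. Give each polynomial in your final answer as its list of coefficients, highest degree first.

R = [2], so D(x) is not a factor of P(x). no

Step 1: lead(−10x⁵ + 40x⁴ + 9x³ + 26x² + x − 1) ÷ lead(D) = −10x⁵ ÷ 2x² = −5x³. Subtract (−5x³)·D = −10x⁵ + 40x⁴ + 15x³. Remainder: −6x³ + 26x² + x − 1.
Step 2: lead(−6x³ + 26x² + x − 1) ÷ lead(D) = −6x³ ÷ 2x² = −3x. Subtract (−3x)·D = −6x³ + 24x² + 9x. Remainder: 2x² − 8x − 1.
Step 3: lead(2x² − 8x − 1) ÷ lead(D) = 2x² ÷ 2x² = 1. Subtract (1)·D = 2x² − 8x − 3. Remainder: 2.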